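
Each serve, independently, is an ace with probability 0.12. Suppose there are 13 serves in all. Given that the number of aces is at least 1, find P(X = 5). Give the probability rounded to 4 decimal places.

X ~ Binomial(13, 0.12). Want P(X=5 | X≥1) = P(X=5) / P(X≥1).
P(X=5) = C(13,5)·0.12^5·0.88^8 = 0.011517
P(X≥1) = 1 − 0.189791 = 0.810209
Ratio = 0.011517 / 0.810209 = 0.014215

0.0142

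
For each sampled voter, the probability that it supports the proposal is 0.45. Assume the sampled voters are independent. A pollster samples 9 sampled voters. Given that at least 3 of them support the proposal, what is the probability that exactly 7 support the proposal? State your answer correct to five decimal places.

X ~ Binomial(9, 0.45). Want P(X=7 | X≥3) = P(X=7) / P(X≥3).
P(X=7) = C(9,7)·0.45^7·0.55^2 = 0.0406926
P(X≥3) = 1 − 0.0046054 − 0.0339122 − 0.1109855 = 0.8504969
Ratio = 0.0406926 / 0.8504969 = 0.0478457

0.04785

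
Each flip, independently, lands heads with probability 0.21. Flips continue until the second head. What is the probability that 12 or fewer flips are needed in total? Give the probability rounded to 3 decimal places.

Finishing within 12 flips ⇔ at least 2 successes in the first 12. With X ~ Binomial(12, 0.21), P(Y ≤ 12) = 1 − P(X ≤ 1).
  k=0: C(12,0)·0.21^0·0.79^12 = 0.05909
  k=1: C(12,1)·0.21^1·0.79^11 = 0.18849
1 − 0.24759 = 0.75241

0.752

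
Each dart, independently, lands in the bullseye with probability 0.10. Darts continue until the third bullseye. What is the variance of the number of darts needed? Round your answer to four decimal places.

270.0000

Y = total darts until the third success; negative binomial with r=3, p=0.10.
Var(Y) = r(1−p)/p² = 3·0.90 / 0.10² = 270.000000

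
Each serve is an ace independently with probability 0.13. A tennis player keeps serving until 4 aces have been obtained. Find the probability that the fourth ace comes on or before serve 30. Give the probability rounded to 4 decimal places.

0.5594

Finishing within 30 serves ⇔ at least 4 successes in the first 30. With X ~ Binomial(30, 0.13), P(Y ≤ 30) = 1 − P(X ≤ 3).
  k=0: C(30,0)·0.13^0·0.87^30 = 0.015331
  k=1: C(30,1)·0.13^1·0.87^29 = 0.068726
  k=2: C(30,2)·0.13^2·0.87^28 = 0.148907
  k=3: C(30,3)·0.13^3·0.87^27 = 0.207671
1 − 0.440636 = 0.559364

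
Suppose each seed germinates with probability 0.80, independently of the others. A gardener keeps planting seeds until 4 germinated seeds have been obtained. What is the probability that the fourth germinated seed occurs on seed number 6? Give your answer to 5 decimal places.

Y = trial on which the fourth success occurs; negative binomial, r=4, p=0.80.
P(Y=6) = C(5,3) · p^4 · (1−p)^2
= 10 · 0.4096 · 0.04 = 0.1638400

0.16384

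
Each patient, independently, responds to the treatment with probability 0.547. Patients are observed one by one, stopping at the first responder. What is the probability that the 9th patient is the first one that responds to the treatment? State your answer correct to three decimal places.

Geometric (trials to first success), p = 0.547.
P(Y = 9) = (1−p)^8 · p = 0.0017733 · 0.547 = 0.00097

0.001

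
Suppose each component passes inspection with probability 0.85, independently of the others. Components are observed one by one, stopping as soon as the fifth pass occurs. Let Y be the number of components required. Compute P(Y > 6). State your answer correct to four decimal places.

0.2235

Needing more than 6 components ⇔ fewer than 5 successes in the first 6. With X ~ Binomial(6, 0.85), P(Y > 6) = P(X ≤ 4).
  k=0: C(6,0)·0.85^0·0.15^6 = 0.000011
  k=1: C(6,1)·0.85^1·0.15^5 = 0.000387
  k=2: C(6,2)·0.85^2·0.15^4 = 0.005486
  k=3: C(6,3)·0.85^3·0.15^3 = 0.041453
  k=4: C(6,4)·0.85^4·0.15^2 = 0.176177
P(X ≤ 4) = 0.223516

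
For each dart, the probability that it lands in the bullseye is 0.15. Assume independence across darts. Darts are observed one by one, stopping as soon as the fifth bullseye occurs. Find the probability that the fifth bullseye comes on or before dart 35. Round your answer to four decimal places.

Finishing within 35 darts ⇔ at least 5 successes in the first 35. With X ~ Binomial(35, 0.15), P(Y ≤ 35) = 1 − P(X ≤ 4).
  k=0: C(35,0)·0.15^0·0.85^35 = 0.003386
  k=1: C(35,1)·0.15^1·0.85^34 = 0.020912
  k=2: C(35,2)·0.15^2·0.85^33 = 0.062737
  k=3: C(35,3)·0.15^3·0.85^32 = 0.121784
  k=4: C(35,4)·0.15^4·0.85^31 = 0.171930
1 − 0.380749 = 0.619251

0.6193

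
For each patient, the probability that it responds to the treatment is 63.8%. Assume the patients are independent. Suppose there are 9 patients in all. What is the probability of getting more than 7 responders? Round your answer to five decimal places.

X ~ Binomial(9, 0.638); P(X ≥ 8) = Σ C(9,k) p^k (1−p)^(9−k) over k:
  k=8: C(9,8)·0.638^8·0.362^1 = 0.0894369
  k=9: C(9,9)·0.638^9·0.362^0 = 0.0175140
Total = 0.1069509

0.10695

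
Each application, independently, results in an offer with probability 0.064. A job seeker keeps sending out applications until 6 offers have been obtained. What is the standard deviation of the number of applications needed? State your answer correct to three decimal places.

Y = total applications until the sixth success; negative binomial with r=6, p=0.064.
SD(Y) = √[r(1−p)/p²] = √(1371.09375) = 37.02828

37.028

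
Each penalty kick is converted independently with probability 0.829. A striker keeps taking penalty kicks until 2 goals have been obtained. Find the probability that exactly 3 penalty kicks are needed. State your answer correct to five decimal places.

0.23504

Y = trial on which the second success occurs; negative binomial, r=2, p=0.829.
P(Y=3) = C(2,1) · p^2 · (1−p)^1
= 2 · 0.68724 · 0.171 = 0.2350364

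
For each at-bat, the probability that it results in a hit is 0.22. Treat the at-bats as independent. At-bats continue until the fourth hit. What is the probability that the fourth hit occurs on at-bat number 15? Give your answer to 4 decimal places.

Y = trial on which the fourth success occurs; negative binomial, r=4, p=0.22.
P(Y=15) = C(14,3) · p^4 · (1−p)^11
= 364 · 0.0023426 · 0.065019 = 0.055441

0.0554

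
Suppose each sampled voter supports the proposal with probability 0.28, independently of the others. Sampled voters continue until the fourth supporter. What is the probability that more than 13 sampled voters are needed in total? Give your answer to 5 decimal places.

Needing more than 13 sampled voters ⇔ fewer than 4 successes in the first 13. With X ~ Binomial(13, 0.28), P(Y > 13) = P(X ≤ 3).
  k=0: C(13,0)·0.28^0·0.72^13 = 0.0139741
  k=1: C(13,1)·0.28^1·0.72^12 = 0.0706466
  k=2: C(13,2)·0.28^2·0.72^11 = 0.1648421
  k=3: C(13,3)·0.28^3·0.72^10 = 0.2350526
P(X ≤ 3) = 0.4845154

0.48452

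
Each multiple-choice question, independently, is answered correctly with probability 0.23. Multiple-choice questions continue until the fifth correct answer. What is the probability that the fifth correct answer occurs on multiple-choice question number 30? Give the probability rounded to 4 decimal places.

Y = trial on which the fifth success occurs; negative binomial, r=5, p=0.23.
P(Y=30) = C(29,4) · p^5 · (1−p)^25
= 23751 · 0.00064363 · 0.001453 = 0.022212

0.0222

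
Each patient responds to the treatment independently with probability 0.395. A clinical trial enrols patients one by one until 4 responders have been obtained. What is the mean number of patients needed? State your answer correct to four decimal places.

Y = total patients until the fourth success; negative binomial with r=4, p=0.395.
E[Y] = r / p = 4 / 0.395 = 10.126582

10.1266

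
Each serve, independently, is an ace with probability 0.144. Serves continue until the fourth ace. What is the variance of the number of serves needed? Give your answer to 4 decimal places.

165.1235

Y = total serves until the fourth success; negative binomial with r=4, p=0.144.
Var(Y) = r(1−p)/p² = 4·0.856 / 0.144² = 165.123457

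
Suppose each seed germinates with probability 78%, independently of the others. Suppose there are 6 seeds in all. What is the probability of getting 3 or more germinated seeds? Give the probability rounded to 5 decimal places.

0.97610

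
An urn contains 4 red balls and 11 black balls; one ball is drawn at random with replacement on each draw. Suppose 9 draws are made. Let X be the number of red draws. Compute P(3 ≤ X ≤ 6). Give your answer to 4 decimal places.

0.4439

X ~ Binomial(9, 0.266667); P(3 ≤ X ≤ 6) = Σ C(9,k) p^k (1−p)^(9−k) over k:
  k=3: C(9,3)·0.266667^3·0.733333^6 = 0.247739
  k=4: C(9,4)·0.266667^4·0.733333^5 = 0.135130
  k=5: C(9,5)·0.266667^5·0.733333^4 = 0.049138
  k=6: C(9,6)·0.266667^6·0.733333^3 = 0.011912
Total = 0.443920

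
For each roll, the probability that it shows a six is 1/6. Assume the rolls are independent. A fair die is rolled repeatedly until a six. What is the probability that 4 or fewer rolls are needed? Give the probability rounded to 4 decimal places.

0.5177

Y = number of rolls to the first success; geometric, p = 0.166667.
P(Y ≤ 4) = 1 − (1−p)^4 = 1 − 0.482253 = 0.517747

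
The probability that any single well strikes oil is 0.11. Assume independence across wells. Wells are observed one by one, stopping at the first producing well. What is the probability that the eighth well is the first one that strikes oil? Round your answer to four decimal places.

0.0487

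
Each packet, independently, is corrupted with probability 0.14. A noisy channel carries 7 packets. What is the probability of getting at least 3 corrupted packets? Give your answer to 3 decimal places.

X ~ Binomial(7, 0.14); P(X ≥ 3) = Σ C(7,k) p^k (1−p)^(7−k) over k:
  k=3: C(7,3)·0.14^3·0.86^4 = 0.05253
  k=4: C(7,4)·0.14^4·0.86^3 = 0.00855
  k=5: C(7,5)·0.14^5·0.86^2 = 0.00084
  k=6: C(7,6)·0.14^6·0.86^1 = 0.00005
  k=7: C(7,7)·0.14^7·0.86^0 = 0.00000
Total = 0.06197

0.062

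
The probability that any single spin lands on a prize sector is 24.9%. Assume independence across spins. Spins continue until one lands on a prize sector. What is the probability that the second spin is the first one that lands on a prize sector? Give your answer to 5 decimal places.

Geometric (trials to first success), p = 0.249.
P(Y = 2) = (1−p)^1 · p = 0.751 · 0.249 = 0.1869990

0.18700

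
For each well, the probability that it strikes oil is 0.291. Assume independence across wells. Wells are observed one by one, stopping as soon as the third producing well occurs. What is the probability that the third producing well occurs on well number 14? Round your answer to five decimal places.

0.04374

Y = trial on which the third success occurs; negative binomial, r=3, p=0.291.
P(Y=14) = C(13,2) · p^3 · (1−p)^11
= 78 · 0.024642 · 0.022757 = 0.0437403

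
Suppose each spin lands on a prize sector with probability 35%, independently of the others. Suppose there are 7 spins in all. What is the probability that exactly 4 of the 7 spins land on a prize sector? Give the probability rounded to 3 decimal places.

X ~ Binomial(n=7, p=0.35).
P(X=4) = C(7,4) · p^4 · (1−p)^3
= 35 · 0.015006 · 0.27463 = 0.14424

0.144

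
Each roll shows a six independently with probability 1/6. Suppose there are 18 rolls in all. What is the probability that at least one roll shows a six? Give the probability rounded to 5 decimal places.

0.96244

P(at least one) = 1 − P(none) = 1 − (1 − 0.166667)^18
= 1 − 0.0375610 = 0.9624390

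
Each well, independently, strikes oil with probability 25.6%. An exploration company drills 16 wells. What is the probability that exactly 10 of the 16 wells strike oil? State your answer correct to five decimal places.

X ~ Binomial(n=16, p=0.256).
P(X=10) = C(16,10) · p^10 · (1−p)^6
= 8008 · 1.2089e-06 · 0.1696 = 0.0016420

0.00164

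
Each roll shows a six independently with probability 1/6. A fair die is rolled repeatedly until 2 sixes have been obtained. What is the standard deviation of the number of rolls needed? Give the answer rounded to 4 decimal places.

7.7460

Y = total rolls until the second success; negative binomial with r=2, p=0.166667.
SD(Y) = √[r(1−p)/p²] = √(60.000000) = 7.745967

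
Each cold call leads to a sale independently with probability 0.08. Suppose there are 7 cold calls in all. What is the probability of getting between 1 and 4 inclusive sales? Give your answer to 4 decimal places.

X ~ Binomial(7, 0.08); P(1 ≤ X ≤ 4) = Σ C(7,k) p^k (1−p)^(7−k) over k:
  k=1: C(7,1)·0.08^1·0.92^6 = 0.339559
  k=2: C(7,2)·0.08^2·0.92^5 = 0.088581
  k=3: C(7,3)·0.08^3·0.92^4 = 0.012838
  k=4: C(7,4)·0.08^4·0.92^3 = 0.001116
Total = 0.442093

0.4421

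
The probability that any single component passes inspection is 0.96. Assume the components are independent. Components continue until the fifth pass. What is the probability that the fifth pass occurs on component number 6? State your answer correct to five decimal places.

0.16307

Y = trial on which the fifth success occurs; negative binomial, r=5, p=0.96.
P(Y=6) = C(5,4) · p^5 · (1−p)^1
= 5 · 0.81537 · 0.04 = 0.1630745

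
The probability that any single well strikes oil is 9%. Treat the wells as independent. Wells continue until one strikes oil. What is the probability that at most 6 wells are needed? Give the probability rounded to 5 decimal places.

0.43213

Y = number of wells to the first success; geometric, p = 0.09.
P(Y ≤ 6) = 1 − (1−p)^6 = 1 − 0.5678693 = 0.4321307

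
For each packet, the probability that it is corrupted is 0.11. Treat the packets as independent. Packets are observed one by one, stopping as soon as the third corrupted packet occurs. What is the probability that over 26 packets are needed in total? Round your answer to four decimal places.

0.4435

Needing more than 26 packets ⇔ fewer than 3 successes in the first 26. With X ~ Binomial(26, 0.11), P(Y > 26) = P(X ≤ 2).
  k=0: C(26,0)·0.11^0·0.89^26 = 0.048321
  k=1: C(26,1)·0.11^1·0.89^25 = 0.155280
  k=2: C(26,2)·0.11^2·0.89^24 = 0.239899
P(X ≤ 2) = 0.443501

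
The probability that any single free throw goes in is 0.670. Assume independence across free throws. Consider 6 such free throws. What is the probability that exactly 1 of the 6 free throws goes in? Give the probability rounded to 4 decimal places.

0.0157

X ~ Binomial(n=6, p=0.67).
P(X=1) = C(6,1) · p^1 · (1−p)^5
= 6 · 0.67 · 0.0039135 = 0.015732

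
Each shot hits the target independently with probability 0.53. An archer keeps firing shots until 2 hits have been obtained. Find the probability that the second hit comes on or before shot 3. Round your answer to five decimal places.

0.54495

Finishing within 3 shots ⇔ at least 2 successes in the first 3. With X ~ Binomial(3, 0.53), P(Y ≤ 3) = 1 − P(X ≤ 1).
  k=0: C(3,0)·0.53^0·0.47^3 = 0.1038230
  k=1: C(3,1)·0.53^1·0.47^2 = 0.3512310
1 − 0.4550540 = 0.5449460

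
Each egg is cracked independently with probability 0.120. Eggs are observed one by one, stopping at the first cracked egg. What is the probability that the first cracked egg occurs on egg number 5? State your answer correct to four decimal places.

Geometric (trials to first success), p = 0.12.
P(Y = 5) = (1−p)^4 · p = 0.5997 · 0.12 = 0.071963

0.0720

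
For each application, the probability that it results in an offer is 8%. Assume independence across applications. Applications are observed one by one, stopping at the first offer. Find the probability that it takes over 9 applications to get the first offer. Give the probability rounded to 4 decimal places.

Y = number of applications to the first success; geometric, p = 0.08.
P(Y > 9) = P(first 9 all fail) = (1−p)^9 = 0.472161

0.4722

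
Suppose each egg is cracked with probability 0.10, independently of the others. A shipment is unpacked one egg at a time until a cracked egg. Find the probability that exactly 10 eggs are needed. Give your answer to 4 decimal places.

Geometric (trials to first success), p = 0.10.
P(Y = 10) = (1−p)^9 · p = 0.38742 · 0.10 = 0.038742

0.0387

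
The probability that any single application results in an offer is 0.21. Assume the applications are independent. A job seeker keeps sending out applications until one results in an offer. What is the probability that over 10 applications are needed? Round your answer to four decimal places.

0.0947

Y = number of applications to the first success; geometric, p = 0.21.
P(Y > 10) = P(first 10 all fail) = (1−p)^10 = 0.094683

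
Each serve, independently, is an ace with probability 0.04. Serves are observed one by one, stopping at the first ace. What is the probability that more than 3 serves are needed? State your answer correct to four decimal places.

0.8847

Y = number of serves to the first success; geometric, p = 0.04.
P(Y > 3) = P(first 3 all fail) = (1−p)^3 = 0.884736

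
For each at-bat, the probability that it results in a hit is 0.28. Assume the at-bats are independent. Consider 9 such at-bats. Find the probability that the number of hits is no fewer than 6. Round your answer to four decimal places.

0.0179

X ~ Binomial(9, 0.28); P(X ≥ 6) = Σ C(9,k) p^k (1−p)^(9−k) over k:
  k=6: C(9,6)·0.28^6·0.72^3 = 0.015109
  k=7: C(9,7)·0.28^7·0.72^2 = 0.002518
  k=8: C(9,8)·0.28^8·0.72^1 = 0.000245
  k=9: C(9,9)·0.28^9·0.72^0 = 0.000011
Total = 0.017882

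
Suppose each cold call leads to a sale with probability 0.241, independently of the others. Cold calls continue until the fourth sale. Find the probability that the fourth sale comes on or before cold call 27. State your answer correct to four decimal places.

0.9190

Finishing within 27 cold calls ⇔ at least 4 successes in the first 27. With X ~ Binomial(27, 0.241), P(Y ≤ 27) = 1 − P(X ≤ 3).
  k=0: C(27,0)·0.241^0·0.759^27 = 0.000584
  k=1: C(27,1)·0.241^1·0.759^26 = 0.005008
  k=2: C(27,2)·0.241^2·0.759^25 = 0.020672
  k=3: C(27,3)·0.241^3·0.759^24 = 0.054699
1 − 0.080963 = 0.919037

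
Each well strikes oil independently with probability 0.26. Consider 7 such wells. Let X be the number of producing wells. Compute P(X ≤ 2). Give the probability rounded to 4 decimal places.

0.7354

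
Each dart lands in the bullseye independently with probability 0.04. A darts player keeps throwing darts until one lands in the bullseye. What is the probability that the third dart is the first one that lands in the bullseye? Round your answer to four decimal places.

Geometric (trials to first success), p = 0.04.
P(Y = 3) = (1−p)^2 · p = 0.9216 · 0.04 = 0.036864

0.0369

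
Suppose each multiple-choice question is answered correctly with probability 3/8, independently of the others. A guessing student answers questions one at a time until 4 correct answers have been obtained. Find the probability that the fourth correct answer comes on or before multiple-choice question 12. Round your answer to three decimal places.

0.718

Finishing within 12 multiple-choice questions ⇔ at least 4 successes in the first 12. With X ~ Binomial(12, 0.375), P(Y ≤ 12) = 1 − P(X ≤ 3).
  k=0: C(12,0)·0.375^0·0.625^12 = 0.00355
  k=1: C(12,1)·0.375^1·0.625^11 = 0.02558
  k=2: C(12,2)·0.375^2·0.625^10 = 0.08441
  k=3: C(12,3)·0.375^3·0.625^9 = 0.16882
1 − 0.28237 = 0.71763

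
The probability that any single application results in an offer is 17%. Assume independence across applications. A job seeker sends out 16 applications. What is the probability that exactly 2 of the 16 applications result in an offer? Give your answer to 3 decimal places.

0.255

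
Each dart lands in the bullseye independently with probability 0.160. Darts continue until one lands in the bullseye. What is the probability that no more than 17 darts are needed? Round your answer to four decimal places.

0.9484

Y = number of darts to the first success; geometric, p = 0.16.
P(Y ≤ 17) = 1 − (1−p)^17 = 1 − 0.051612 = 0.948388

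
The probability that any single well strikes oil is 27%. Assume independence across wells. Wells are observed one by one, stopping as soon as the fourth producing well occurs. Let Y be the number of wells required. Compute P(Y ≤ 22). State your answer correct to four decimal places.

0.8832

Finishing within 22 wells ⇔ at least 4 successes in the first 22. With X ~ Binomial(22, 0.27), P(Y ≤ 22) = 1 − P(X ≤ 3).
  k=0: C(22,0)·0.27^0·0.73^22 = 0.000984
  k=1: C(22,1)·0.27^1·0.73^21 = 0.008009
  k=2: C(22,2)·0.27^2·0.73^20 = 0.031103
  k=3: C(22,3)·0.27^3·0.73^19 = 0.076691
1 − 0.116787 = 0.883213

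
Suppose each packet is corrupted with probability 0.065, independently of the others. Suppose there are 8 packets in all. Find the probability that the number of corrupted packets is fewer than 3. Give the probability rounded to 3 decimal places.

0.988

X ~ Binomial(8, 0.065); P(X ≤ 2) = Σ C(8,k) p^k (1−p)^(8−k) over k:
  k=0: C(8,0)·0.065^0·0.935^8 = 0.58411
  k=1: C(8,1)·0.065^1·0.935^7 = 0.32485
  k=2: C(8,2)·0.065^2·0.935^6 = 0.07904
Total = 0.98800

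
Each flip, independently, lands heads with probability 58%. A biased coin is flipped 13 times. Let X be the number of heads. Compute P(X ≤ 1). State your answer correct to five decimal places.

X ~ Binomial(13, 0.58); P(X ≤ 1) = Σ C(13,k) p^k (1−p)^(13−k) over k:
  k=0: C(13,0)·0.58^0·0.42^13 = 0.0000127
  k=1: C(13,1)·0.58^1·0.42^12 = 0.0002272
Total = 0.0002398

0.00024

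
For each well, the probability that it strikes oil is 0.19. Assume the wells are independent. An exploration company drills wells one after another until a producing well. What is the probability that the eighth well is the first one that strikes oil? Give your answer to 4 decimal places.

Geometric (trials to first success), p = 0.19.
P(Y = 8) = (1−p)^7 · p = 0.22877 · 0.19 = 0.043466

0.0435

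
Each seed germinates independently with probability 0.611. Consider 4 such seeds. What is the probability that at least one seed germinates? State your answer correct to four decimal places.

P(at least one) = 1 − P(none) = 1 − (1 − 0.611)^4
= 1 − 0.022898 = 0.977102

0.9771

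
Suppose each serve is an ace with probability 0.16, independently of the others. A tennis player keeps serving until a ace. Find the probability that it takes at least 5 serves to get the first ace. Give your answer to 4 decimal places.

Y = number of serves to the first success; geometric, p = 0.16.
P(Y > 4) = P(first 4 all fail) = (1−p)^4 = 0.497871

0.4979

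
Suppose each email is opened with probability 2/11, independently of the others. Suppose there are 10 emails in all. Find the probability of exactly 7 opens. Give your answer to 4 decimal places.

0.0004

X ~ Binomial(n=10, p=0.181818).
P(X=7) = C(10,7) · p^7 · (1−p)^3
= 120 · 6.5684e-06 · 0.54771 = 0.000432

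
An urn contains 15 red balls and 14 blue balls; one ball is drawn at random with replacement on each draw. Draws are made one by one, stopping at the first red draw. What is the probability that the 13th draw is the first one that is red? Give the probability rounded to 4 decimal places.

0.0001

Geometric (trials to first success), p = 0.517241.
P(Y = 13) = (1−p)^12 · p = 0.00016024 · 0.517241 = 0.000083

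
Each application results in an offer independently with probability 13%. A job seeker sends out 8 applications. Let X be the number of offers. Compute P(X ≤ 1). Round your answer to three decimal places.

X ~ Binomial(8, 0.13); P(X ≤ 1) = Σ C(8,k) p^k (1−p)^(8−k) over k:
  k=0: C(8,0)·0.13^0·0.87^8 = 0.32821
  k=1: C(8,1)·0.13^1·0.87^7 = 0.39234
Total = 0.72056

0.721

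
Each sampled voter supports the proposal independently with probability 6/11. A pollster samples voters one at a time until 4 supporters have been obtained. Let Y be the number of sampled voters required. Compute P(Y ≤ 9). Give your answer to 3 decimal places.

0.827

Finishing within 9 sampled voters ⇔ at least 4 successes in the first 9. With X ~ Binomial(9, 0.545455), P(Y ≤ 9) = 1 − P(X ≤ 3).
  k=0: C(9,0)·0.545455^0·0.454545^9 = 0.00083
  k=1: C(9,1)·0.545455^1·0.454545^8 = 0.00895
  k=2: C(9,2)·0.545455^2·0.454545^7 = 0.04294
  k=3: C(9,3)·0.545455^3·0.454545^6 = 0.12023
1 − 0.17295 = 0.82705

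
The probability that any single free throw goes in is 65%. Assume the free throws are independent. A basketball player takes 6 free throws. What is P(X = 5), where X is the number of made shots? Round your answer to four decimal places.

0.2437

X ~ Binomial(n=6, p=0.65).
P(X=5) = C(6,5) · p^5 · (1−p)^1
= 6 · 0.11603 · 0.35 = 0.243661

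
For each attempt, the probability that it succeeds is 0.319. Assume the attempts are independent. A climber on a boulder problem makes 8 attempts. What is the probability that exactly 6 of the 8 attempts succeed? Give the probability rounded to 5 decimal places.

X ~ Binomial(n=8, p=0.319).
P(X=6) = C(8,6) · p^6 · (1−p)^2
= 28 · 0.0010538 · 0.46376 = 0.0136835

0.01368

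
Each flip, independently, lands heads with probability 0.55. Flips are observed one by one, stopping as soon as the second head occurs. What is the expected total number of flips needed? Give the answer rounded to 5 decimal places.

3.63636

Y = total flips until the second success; negative binomial with r=2, p=0.55.
E[Y] = r / p = 2 / 0.55 = 3.6363636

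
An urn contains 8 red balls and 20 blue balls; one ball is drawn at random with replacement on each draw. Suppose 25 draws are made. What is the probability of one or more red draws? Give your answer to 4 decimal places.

0.9998

P(at least one) = 1 − P(none) = 1 − (1 − 0.285714)^25
= 1 − 0.000222 = 0.999778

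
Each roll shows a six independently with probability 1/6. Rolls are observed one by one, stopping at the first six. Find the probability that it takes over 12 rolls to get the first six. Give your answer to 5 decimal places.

0.11216

Y = number of rolls to the first success; geometric, p = 0.166667.
P(Y > 12) = P(first 12 all fail) = (1−p)^12 = 0.1121567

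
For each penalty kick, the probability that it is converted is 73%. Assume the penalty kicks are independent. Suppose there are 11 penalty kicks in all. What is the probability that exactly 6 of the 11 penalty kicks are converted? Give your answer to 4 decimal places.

X ~ Binomial(n=11, p=0.73).
P(X=6) = C(11,6) · p^6 · (1−p)^5
= 462 · 0.15133 · 0.0014349 = 0.100322

0.1003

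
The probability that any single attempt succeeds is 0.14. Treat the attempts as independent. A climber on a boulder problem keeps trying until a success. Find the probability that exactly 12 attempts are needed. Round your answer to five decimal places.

Geometric (trials to first success), p = 0.14.
P(Y = 12) = (1−p)^11 · p = 0.19032 · 0.14 = 0.0266447

0.02664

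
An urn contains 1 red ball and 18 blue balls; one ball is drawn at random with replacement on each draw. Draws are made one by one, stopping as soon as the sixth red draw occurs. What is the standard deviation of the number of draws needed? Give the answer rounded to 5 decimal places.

Y = total draws until the sixth success; negative binomial with r=6, p=0.052632.
SD(Y) = √[r(1−p)/p²] = √(2052.0000000) = 45.2990066

45.29901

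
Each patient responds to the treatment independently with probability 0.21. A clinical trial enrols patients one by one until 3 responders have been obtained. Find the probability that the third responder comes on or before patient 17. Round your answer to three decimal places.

Finishing within 17 patients ⇔ at least 3 successes in the first 17. With X ~ Binomial(17, 0.21), P(Y ≤ 17) = 1 − P(X ≤ 2).
  k=0: C(17,0)·0.21^0·0.79^17 = 0.01818
  k=1: C(17,1)·0.21^1·0.79^16 = 0.08217
  k=2: C(17,2)·0.21^2·0.79^15 = 0.17474
1 − 0.27509 = 0.72491

0.725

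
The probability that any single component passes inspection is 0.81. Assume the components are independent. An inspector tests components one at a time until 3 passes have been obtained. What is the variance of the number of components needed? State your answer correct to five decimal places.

0.86877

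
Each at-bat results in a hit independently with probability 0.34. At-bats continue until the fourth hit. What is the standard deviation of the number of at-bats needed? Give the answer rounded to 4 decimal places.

Y = total at-bats until the fourth success; negative binomial with r=4, p=0.34.
SD(Y) = √[r(1−p)/p²] = √(22.837370) = 4.778846

4.7788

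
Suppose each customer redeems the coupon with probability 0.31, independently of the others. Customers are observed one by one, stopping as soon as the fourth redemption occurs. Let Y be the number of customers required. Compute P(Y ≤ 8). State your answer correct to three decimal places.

0.213

Finishing within 8 customers ⇔ at least 4 successes in the first 8. With X ~ Binomial(8, 0.31), P(Y ≤ 8) = 1 − P(X ≤ 3).
  k=0: C(8,0)·0.31^0·0.69^8 = 0.05138
  k=1: C(8,1)·0.31^1·0.69^7 = 0.18467
  k=2: C(8,2)·0.31^2·0.69^6 = 0.29039
  k=3: C(8,3)·0.31^3·0.69^5 = 0.26093
1 − 0.78736 = 0.21264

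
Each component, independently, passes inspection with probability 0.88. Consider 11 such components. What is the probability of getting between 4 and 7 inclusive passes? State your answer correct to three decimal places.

X ~ Binomial(11, 0.88); P(4 ≤ X ≤ 7) = Σ C(11,k) p^k (1−p)^(11−k) over k:
  k=4: C(11,4)·0.88^4·0.12^7 = 0.00007
  k=5: C(11,5)·0.88^5·0.12^6 = 0.00073
  k=6: C(11,6)·0.88^6·0.12^5 = 0.00534
  k=7: C(11,7)·0.88^7·0.12^4 = 0.02797
Total = 0.03410

0.034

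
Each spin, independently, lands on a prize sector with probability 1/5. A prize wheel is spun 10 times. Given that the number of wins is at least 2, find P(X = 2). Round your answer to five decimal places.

0.48381

X ~ Binomial(10, 0.20). Want P(X=2 | X≥2) = P(X=2) / P(X≥2).
P(X=2) = C(10,2)·0.20^2·0.80^8 = 0.3019899
P(X≥2) = 1 − 0.1073742 − 0.2684355 = 0.6241904
Ratio = 0.3019899 / 0.6241904 = 0.4838106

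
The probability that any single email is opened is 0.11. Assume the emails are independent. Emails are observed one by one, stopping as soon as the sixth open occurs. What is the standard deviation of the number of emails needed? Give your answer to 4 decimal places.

21.0077

Y = total emails until the sixth success; negative binomial with r=6, p=0.11.
SD(Y) = √[r(1−p)/p²] = √(441.322314) = 21.007673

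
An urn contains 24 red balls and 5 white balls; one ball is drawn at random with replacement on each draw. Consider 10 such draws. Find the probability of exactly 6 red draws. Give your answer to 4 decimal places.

0.0596

X ~ Binomial(n=10, p=0.827586).
P(X=6) = C(10,6) · p^6 · (1−p)^4
= 210 · 0.32128 · 0.00088367 = 0.059619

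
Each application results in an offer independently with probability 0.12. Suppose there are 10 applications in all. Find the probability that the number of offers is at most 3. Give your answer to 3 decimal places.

0.976

X ~ Binomial(10, 0.12); P(X ≤ 3) = Σ C(10,k) p^k (1−p)^(10−k) over k:
  k=0: C(10,0)·0.12^0·0.88^10 = 0.27850
  k=1: C(10,1)·0.12^1·0.88^9 = 0.37977
  k=2: C(10,2)·0.12^2·0.88^8 = 0.23304
  k=3: C(10,3)·0.12^3·0.88^7 = 0.08474
Total = 0.97606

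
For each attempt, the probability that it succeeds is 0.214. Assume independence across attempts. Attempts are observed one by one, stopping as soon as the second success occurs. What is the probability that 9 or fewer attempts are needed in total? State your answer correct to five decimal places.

Finishing within 9 attempts ⇔ at least 2 successes in the first 9. With X ~ Binomial(9, 0.214), P(Y ≤ 9) = 1 − P(X ≤ 1).
  k=0: C(9,0)·0.214^0·0.786^9 = 0.1144993
  k=1: C(9,1)·0.214^1·0.786^8 = 0.2805670
1 − 0.3950664 = 0.6049336

0.60493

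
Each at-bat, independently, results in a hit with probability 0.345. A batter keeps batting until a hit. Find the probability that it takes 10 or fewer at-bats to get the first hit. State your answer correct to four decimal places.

Y = number of at-bats to the first success; geometric, p = 0.345.
P(Y ≤ 10) = 1 − (1−p)^10 = 1 − 0.014535 = 0.985465

0.9855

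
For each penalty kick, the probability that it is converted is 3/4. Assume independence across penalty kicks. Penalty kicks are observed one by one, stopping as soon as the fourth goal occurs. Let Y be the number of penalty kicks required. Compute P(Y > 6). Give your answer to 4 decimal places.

Needing more than 6 penalty kicks ⇔ fewer than 4 successes in the first 6. With X ~ Binomial(6, 0.75), P(Y > 6) = P(X ≤ 3).
  k=0: C(6,0)·0.75^0·0.25^6 = 0.000244
  k=1: C(6,1)·0.75^1·0.25^5 = 0.004395
  k=2: C(6,2)·0.75^2·0.25^4 = 0.032959
  k=3: C(6,3)·0.75^3·0.25^3 = 0.131836
P(X ≤ 3) = 0.169434

0.1694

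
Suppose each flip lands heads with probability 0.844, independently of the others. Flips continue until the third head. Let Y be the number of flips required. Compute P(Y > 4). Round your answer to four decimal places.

Needing more than 4 flips ⇔ fewer than 3 successes in the first 4. With X ~ Binomial(4, 0.844), P(Y > 4) = P(X ≤ 2).
  k=0: C(4,0)·0.844^0·0.156^4 = 0.000592
  k=1: C(4,1)·0.844^1·0.156^3 = 0.012817
  k=2: C(4,2)·0.844^2·0.156^2 = 0.104012
P(X ≤ 2) = 0.117421

0.1174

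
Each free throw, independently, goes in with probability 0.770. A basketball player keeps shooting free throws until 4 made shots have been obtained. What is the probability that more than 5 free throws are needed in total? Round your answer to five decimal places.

Needing more than 5 free throws ⇔ fewer than 4 successes in the first 5. With X ~ Binomial(5, 0.77), P(Y > 5) = P(X ≤ 3).
  k=0: C(5,0)·0.77^0·0.23^5 = 0.0006436
  k=1: C(5,1)·0.77^1·0.23^4 = 0.0107739
  k=2: C(5,2)·0.77^2·0.23^3 = 0.0721381
  k=3: C(5,3)·0.77^3·0.23^2 = 0.2415060
P(X ≤ 3) = 0.3250616

0.32506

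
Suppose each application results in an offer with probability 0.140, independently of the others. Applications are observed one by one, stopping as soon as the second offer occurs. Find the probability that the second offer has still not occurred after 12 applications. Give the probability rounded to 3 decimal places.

0.483

Needing more than 12 applications ⇔ fewer than 2 successes in the first 12. With X ~ Binomial(12, 0.14), P(Y > 12) = P(X ≤ 1).
  k=0: C(12,0)·0.14^0·0.86^12 = 0.16367
  k=1: C(12,1)·0.14^1·0.86^11 = 0.31974
P(X ≤ 1) = 0.48341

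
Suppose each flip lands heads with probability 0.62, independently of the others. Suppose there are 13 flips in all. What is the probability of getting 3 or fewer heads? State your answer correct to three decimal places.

0.005

X ~ Binomial(13, 0.62); P(X ≤ 3) = Σ C(13,k) p^k (1−p)^(13−k) over k:
  k=0: C(13,0)·0.62^0·0.38^13 = 0.00000
  k=1: C(13,1)·0.62^1·0.38^12 = 0.00007
  k=2: C(13,2)·0.62^2·0.38^11 = 0.00072
  k=3: C(13,3)·0.62^3·0.38^10 = 0.00428
Total = 0.00507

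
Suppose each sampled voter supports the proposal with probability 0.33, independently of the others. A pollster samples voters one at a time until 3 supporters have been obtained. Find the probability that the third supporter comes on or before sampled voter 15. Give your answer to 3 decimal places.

0.917

Finishing within 15 sampled voters ⇔ at least 3 successes in the first 15. With X ~ Binomial(15, 0.33), P(Y ≤ 15) = 1 − P(X ≤ 2).
  k=0: C(15,0)·0.33^0·0.67^15 = 0.00246
  k=1: C(15,1)·0.33^1·0.67^14 = 0.01818
  k=2: C(15,2)·0.33^2·0.67^13 = 0.06269
1 − 0.08333 = 0.91667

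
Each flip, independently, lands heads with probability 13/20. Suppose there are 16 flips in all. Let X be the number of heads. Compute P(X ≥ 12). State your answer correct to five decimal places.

X ~ Binomial(16, 0.65); P(X ≥ 12) = Σ C(16,k) p^k (1−p)^(16−k) over k:
  k=12: C(16,12)·0.65^12·0.35^4 = 0.1553473
  k=13: C(16,13)·0.65^13·0.35^3 = 0.0887699
  k=14: C(16,14)·0.65^14·0.35^2 = 0.0353268
  k=15: C(16,15)·0.65^15·0.35^1 = 0.0087476
  k=16: C(16,16)·0.65^16·0.35^0 = 0.0010153
Total = 0.2892070

0.28921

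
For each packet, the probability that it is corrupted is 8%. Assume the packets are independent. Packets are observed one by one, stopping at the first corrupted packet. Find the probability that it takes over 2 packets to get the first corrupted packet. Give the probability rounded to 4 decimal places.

0.8464

Y = number of packets to the first success; geometric, p = 0.08.
P(Y > 2) = P(first 2 all fail) = (1−p)^2 = 0.846400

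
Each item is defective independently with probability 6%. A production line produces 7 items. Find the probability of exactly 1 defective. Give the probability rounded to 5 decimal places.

0.28975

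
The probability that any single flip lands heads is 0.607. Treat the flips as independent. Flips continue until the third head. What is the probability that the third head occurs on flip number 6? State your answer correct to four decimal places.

0.1358

Y = trial on which the third success occurs; negative binomial, r=3, p=0.607.
P(Y=6) = C(5,2) · p^3 · (1−p)^3
= 10 · 0.22365 · 0.060698 = 0.135751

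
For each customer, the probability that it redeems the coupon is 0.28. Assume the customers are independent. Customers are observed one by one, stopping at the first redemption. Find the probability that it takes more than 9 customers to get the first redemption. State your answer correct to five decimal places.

Y = number of customers to the first success; geometric, p = 0.28.
P(Y > 9) = P(first 9 all fail) = (1−p)^9 = 0.0519987

0.05200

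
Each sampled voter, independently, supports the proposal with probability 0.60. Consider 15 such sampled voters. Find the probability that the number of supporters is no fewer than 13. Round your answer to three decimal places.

X ~ Binomial(15, 0.60); P(X ≥ 13) = Σ C(15,k) p^k (1−p)^(15−k) over k:
  k=13: C(15,13)·0.60^13·0.40^2 = 0.02194
  k=14: C(15,14)·0.60^14·0.40^1 = 0.00470
  k=15: C(15,15)·0.60^15·0.40^0 = 0.00047
Total = 0.02711

0.027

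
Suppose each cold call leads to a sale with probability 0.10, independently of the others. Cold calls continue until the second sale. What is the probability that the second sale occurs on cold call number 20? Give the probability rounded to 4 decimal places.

Y = trial on which the second success occurs; negative binomial, r=2, p=0.10.
P(Y=20) = C(19,1) · p^2 · (1−p)^18
= 19 · 0.01 · 0.15009 = 0.028518

0.0285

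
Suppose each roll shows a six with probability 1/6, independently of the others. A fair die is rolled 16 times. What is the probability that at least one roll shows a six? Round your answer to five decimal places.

P(at least one) = 1 − P(none) = 1 − (1 − 0.166667)^16
= 1 − 0.0540879 = 0.9459121

0.94591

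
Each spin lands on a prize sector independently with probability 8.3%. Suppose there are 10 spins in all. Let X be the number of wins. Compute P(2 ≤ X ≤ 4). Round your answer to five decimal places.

X ~ Binomial(10, 0.083); P(2 ≤ X ≤ 4) = Σ C(10,k) p^k (1−p)^(10−k) over k:
  k=2: C(10,2)·0.083^2·0.917^8 = 0.1549970
  k=3: C(10,3)·0.083^3·0.917^7 = 0.0374111
  k=4: C(10,4)·0.083^4·0.917^6 = 0.0059258
Total = 0.1983340

0.19833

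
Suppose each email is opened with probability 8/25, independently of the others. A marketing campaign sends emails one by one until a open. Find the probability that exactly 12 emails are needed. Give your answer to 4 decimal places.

Geometric (trials to first success), p = 0.32.
P(Y = 12) = (1−p)^11 · p = 0.014375 · 0.32 = 0.004600

0.0046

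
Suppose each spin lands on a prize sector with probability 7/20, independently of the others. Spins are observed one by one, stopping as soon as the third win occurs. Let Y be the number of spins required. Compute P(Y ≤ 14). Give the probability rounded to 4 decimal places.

0.9161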